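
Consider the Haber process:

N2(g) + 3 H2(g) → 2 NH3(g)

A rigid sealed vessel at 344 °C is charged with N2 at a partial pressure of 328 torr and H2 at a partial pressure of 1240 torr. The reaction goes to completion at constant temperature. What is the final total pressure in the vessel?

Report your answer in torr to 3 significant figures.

At constant V, partial pressures at 344 °C are proportional to moles, so apply stoichiometry directly to pressures.
P(H2) required for 328 torr of N2 = (3/1) × 328 = 984.0 torr; available 1240 torr, so N2 is limiting.
P(H2) remaining = 1240 − (3/1) × 328 = 256.0 torr
P(gaseous products) = (2)/1 × 328 = 656.0 torr
P_total at 344 °C = 256.0 + 656.0 = 912.0 torr

912 torr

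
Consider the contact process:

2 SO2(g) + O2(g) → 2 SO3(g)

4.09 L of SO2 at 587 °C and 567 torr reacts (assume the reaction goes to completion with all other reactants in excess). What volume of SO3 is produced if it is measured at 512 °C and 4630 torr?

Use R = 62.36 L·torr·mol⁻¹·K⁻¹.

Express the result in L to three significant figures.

n(SO2) = PV/RT = (567 × 4.09) / (62.36 × 860.15) = 0.04323 mol
n(SO3) = (2/2) × 0.04323 = 0.04323 mol
V = nRT/P = 0.04323 × 62.36 × 785.15 / 4630 = 0.4572 L

0.457 L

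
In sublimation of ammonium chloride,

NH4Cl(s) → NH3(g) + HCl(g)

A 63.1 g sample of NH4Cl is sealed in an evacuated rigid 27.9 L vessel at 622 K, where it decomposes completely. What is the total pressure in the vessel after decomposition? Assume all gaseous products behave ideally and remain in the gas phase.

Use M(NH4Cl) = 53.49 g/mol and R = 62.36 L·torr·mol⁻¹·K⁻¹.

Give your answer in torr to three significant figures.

n(NH4Cl) = 63.1 / 53.49 = 1.180 mol
n(gas produced) = (2/1) × 1.180 = 2.360 mol
P = nRT/V = 2.360 × 62.36 × 622 / 27.9 = 3281 torr

3280 torr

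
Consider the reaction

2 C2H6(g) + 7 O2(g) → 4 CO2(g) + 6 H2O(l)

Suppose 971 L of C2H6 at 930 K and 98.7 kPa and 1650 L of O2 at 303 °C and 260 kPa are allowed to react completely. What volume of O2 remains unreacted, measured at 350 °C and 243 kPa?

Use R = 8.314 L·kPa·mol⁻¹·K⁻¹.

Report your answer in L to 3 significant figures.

n(C2H6) = PV/RT = (98.7 × 971) / (8.314 × 930) = 12.39 mol
n(O2) = PV/RT = (260 × 1650) / (8.314 × 576.15) = 89.56 mol
For 12.39 mol C2H6, stoichiometry requires (7/2) × 12.39 = 43.37 mol O2; 89.56 mol is available, so C2H6 is limiting.
n(O2) consumed = (7/2) × 12.39 = 43.37 mol; remaining = 89.56 − 43.37 = 46.19 mol
V(O2) = nRT/P = 46.19 × 8.314 × 623.15 / 243 = 984.8 L

985 L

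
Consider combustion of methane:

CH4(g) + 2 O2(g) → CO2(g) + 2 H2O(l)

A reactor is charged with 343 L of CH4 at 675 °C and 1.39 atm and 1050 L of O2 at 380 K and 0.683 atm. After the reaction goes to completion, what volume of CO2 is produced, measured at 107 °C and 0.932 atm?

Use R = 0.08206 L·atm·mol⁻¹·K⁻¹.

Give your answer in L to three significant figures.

205 L

n(CH4) = PV/RT = (1.39 × 343) / (0.08206 × 948.15) = 6.128 mol
n(O2) = PV/RT = (0.683 × 1050) / (0.08206 × 380) = 23.00 mol
For 6.128 mol CH4, stoichiometry requires (2/1) × 6.128 = 12.26 mol O2; 23.00 mol is available, so CH4 is limiting.
n(CO2) = (1/1) × 6.128 = 6.128 mol
V(CO2) = nRT/P = 6.128 × 0.08206 × 380.15 / 0.932 = 205.1 L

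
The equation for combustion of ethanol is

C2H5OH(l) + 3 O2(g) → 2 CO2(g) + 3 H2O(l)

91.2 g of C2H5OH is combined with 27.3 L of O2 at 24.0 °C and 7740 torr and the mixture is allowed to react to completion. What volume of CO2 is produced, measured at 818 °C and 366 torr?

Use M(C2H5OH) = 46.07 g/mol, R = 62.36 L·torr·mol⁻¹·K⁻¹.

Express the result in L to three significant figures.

736 L

n(C2H5OH) = 91.2 / 46.07 = 1.980 mol
n(O2) = PV/RT = (7740 × 27.3) / (62.36 × 297.15) = 11.40 mol
For 1.980 mol C2H5OH, stoichiometry requires (3/1) × 1.980 = 5.940 mol O2; 11.40 mol is available, so C2H5OH is limiting.
n(CO2) = (2/1) × 1.980 = 3.960 mol
V(CO2) = nRT/P = 3.960 × 62.36 × 1091.15 / 366 = 736.2 L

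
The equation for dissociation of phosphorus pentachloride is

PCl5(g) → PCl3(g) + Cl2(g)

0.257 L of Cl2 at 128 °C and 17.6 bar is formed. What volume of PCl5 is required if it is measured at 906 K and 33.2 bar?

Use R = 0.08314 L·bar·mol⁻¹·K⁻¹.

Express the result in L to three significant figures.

n(Cl2) = PV/RT = (17.6 × 0.257) / (0.08314 × 401.15) = 0.1356 mol
n(PCl5) = (1/1) × 0.1356 = 0.1356 mol
V = nRT/P = 0.1356 × 0.08314 × 906 / 33.2 = 0.3077 L

0.308 L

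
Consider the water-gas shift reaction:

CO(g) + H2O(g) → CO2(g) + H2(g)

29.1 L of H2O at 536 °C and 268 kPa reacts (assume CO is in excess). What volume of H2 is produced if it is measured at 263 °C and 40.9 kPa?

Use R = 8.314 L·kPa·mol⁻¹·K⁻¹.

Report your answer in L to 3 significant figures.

126 L

n(H2O) = PV/RT = (268 × 29.1) / (8.314 × 809.15) = 1.159 mol
n(H2) = (1/1) × 1.159 = 1.159 mol
V = nRT/P = 1.159 × 8.314 × 536.15 / 40.9 = 126.3 L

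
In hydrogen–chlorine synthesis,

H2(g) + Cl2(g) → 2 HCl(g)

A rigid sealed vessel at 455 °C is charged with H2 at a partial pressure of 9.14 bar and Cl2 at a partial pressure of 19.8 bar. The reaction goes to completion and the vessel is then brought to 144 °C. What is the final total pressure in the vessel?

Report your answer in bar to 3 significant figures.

16.6 bar

With V and T fixed, P_i ∝ n_i, so the mole ratios apply directly to partial pressures at 455 °C.
P(Cl2) required for 9.14 bar of H2 = (1/1) × 9.14 = 9.140 bar; available 19.8 bar, so H2 is limiting.
P(Cl2) remaining = 19.8 − (1/1) × 9.14 = 10.66 bar
P(gaseous products) = (2)/1 × 9.14 = 18.28 bar
P_total at 455 °C = 10.66 + 18.28 = 28.94 bar
Scaling to 144 °C: P = 28.94 × 417.15/728.15 = 16.58 bar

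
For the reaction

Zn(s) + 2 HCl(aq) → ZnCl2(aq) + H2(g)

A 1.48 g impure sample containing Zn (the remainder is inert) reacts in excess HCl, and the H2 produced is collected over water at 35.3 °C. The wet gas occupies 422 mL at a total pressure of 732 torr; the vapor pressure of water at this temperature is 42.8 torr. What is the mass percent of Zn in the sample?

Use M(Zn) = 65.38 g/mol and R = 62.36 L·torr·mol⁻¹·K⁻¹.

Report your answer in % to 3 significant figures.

P(H2) = 732 − 42.8 = 689.2 torr
n(H2) = PV/RT = (689.2 × 0.4220) / (62.36 × 308.45) = 0.01512 mol
n(Zn) = (1/1) × 0.01512 = 0.01512 mol
m(Zn) = 0.01512 × 65.38 = 0.9885 g
%Zn = 0.9885 / 1.48 × 100 = 66.79%

66.8 %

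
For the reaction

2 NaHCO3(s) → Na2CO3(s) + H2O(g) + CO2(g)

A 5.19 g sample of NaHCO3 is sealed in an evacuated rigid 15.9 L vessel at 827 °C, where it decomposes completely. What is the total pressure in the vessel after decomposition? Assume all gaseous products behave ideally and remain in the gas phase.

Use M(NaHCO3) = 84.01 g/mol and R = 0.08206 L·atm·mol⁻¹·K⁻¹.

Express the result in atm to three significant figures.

n(NaHCO3) = 5.19 / 84.01 = 0.06178 mol
n(gas produced) = (2/2) × 0.06178 = 0.06178 mol
P = nRT/V = 0.06178 × 0.08206 × 1100.15 / 15.9 = 0.3508 atm

0.351 atm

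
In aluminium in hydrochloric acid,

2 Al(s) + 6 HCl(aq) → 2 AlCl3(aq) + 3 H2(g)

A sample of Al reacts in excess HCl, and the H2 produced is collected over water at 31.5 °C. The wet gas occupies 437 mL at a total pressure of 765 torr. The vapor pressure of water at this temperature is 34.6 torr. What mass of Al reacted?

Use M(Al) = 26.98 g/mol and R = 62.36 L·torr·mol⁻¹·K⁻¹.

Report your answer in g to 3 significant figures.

0.302 g

P(H2) = 765 − 34.6 = 730.4 torr
n(H2) = PV/RT = (730.4 × 0.4370) / (62.36 × 304.65) = 0.01680 mol
n(Al) = (2/3) × 0.01680 = 0.01120 mol
m(Al) = 0.01120 × 26.98 = 0.3022 g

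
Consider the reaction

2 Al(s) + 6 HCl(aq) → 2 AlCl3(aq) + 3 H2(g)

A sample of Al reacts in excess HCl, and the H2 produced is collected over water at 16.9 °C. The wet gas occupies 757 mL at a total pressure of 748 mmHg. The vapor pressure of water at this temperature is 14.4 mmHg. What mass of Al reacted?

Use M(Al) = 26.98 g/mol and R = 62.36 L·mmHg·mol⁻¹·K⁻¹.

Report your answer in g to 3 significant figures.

0.552 g

P(H2) = 748 − 14.4 = 733.6 mmHg
n(H2) = PV/RT = (733.6 × 0.7570) / (62.36 × 290.05) = 0.03070 mol
n(Al) = (2/3) × 0.03070 = 0.02047 mol
m(Al) = 0.02047 × 26.98 = 0.5523 g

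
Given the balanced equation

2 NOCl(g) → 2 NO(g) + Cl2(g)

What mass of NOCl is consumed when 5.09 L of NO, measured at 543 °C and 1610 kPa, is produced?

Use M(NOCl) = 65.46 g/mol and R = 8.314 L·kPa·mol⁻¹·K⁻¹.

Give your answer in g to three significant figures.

79.1 g

n(NO) = PV/RT = (1610 × 5.09) / (8.314 × 816.15) = 1.208 mol
n(NOCl) = (2/2) × 1.208 = 1.208 mol
m(NOCl) = 1.208 × 65.46 = 79.08 g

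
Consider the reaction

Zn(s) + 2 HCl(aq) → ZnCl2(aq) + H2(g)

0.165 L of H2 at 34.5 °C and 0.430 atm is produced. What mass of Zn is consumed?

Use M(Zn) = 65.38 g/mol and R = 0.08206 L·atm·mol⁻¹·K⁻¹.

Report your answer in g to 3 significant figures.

n(H2) = PV/RT = (0.430 × 0.165) / (0.08206 × 307.65) = 0.002810 mol
n(Zn) = (1/1) × 0.002810 = 0.002810 mol
m(Zn) = 0.002810 × 65.38 = 0.1837 g

0.184 g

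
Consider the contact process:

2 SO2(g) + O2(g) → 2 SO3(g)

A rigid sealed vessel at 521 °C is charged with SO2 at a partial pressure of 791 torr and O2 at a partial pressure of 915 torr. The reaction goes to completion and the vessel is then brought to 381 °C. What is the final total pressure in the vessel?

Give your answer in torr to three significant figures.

1080 torr

With V and T fixed, P_i ∝ n_i, so the mole ratios apply directly to partial pressures at 521 °C.
P(O2) required for 791 torr of SO2 = (1/2) × 791 = 395.5 torr; available 915 torr, so SO2 is limiting.
P(O2) remaining = 915 − (1/2) × 791 = 519.5 torr
P(gaseous products) = (2)/2 × 791 = 791.0 torr
P_total at 521 °C = 519.5 + 791.0 = 1310 torr
Scaling to 381 °C: P = 1310 × 654.15/794.15 = 1079 torr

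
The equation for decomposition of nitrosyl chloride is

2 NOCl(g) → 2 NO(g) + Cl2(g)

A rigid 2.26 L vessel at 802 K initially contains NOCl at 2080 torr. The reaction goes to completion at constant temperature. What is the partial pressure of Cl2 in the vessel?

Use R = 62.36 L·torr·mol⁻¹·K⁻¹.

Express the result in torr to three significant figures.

1040 torr

n(NOCl)₀ = PV/RT = (2080 × 2.26) / (62.36 × 802) = 0.09399 mol
n(Cl2) = (1/2) × 0.09399 = 0.04700 mol
P(Cl2) = nRT/V = 0.04700 × 62.36 × 802 / 2.26 = 1040 torr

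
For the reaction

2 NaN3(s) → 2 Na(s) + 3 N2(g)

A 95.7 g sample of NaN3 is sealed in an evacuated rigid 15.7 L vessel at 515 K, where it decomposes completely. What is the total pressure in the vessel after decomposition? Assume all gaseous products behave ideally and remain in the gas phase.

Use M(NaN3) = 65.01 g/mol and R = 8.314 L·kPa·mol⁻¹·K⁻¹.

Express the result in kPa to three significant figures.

602 kPa

n(NaN3) = 95.7 / 65.01 = 1.472 mol
n(gas produced) = (3/2) × 1.472 = 2.208 mol
P = nRT/V = 2.208 × 8.314 × 515 / 15.7 = 602.2 kPa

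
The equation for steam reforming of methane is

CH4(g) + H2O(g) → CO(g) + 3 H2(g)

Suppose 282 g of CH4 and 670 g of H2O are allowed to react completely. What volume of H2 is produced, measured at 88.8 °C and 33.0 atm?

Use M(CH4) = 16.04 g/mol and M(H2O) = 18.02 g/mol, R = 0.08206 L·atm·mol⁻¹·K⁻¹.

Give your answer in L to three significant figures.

n(CH4) = 282 / 16.04 = 17.58 mol
n(H2O) = 670 / 18.02 = 37.18 mol
For 17.58 mol CH4, stoichiometry requires (1/1) × 17.58 = 17.58 mol H2O; 37.18 mol is available, so CH4 is limiting.
n(H2) = (3/1) × 17.58 = 52.74 mol
V(H2) = nRT/P = 52.74 × 0.08206 × 361.95 / 33.0 = 47.47 L

47.5 L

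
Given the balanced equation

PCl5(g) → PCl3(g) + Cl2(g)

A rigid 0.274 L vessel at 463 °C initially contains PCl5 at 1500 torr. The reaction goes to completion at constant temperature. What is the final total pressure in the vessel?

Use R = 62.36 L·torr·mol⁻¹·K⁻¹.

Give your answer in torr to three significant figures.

3000 torr

Rigid vessel, constant T ⇒ P scales with total gas moles (1 → 2).
P_final = (2/1) × 1500 = 3000 torr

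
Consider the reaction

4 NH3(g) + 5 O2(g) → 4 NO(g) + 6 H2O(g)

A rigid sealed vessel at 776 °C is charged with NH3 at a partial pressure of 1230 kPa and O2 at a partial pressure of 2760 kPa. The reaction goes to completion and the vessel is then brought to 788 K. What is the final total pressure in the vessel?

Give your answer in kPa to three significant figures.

With V and T fixed, P_i ∝ n_i, so the mole ratios apply directly to partial pressures at 776 °C.
P(O2) required for 1230 kPa of NH3 = (5/4) × 1230 = 1538 kPa; available 2760 kPa, so NH3 is limiting.
P(O2) remaining = 2760 − (5/4) × 1230 = 1222 kPa
P(gaseous products) = (4+6)/4 × 1230 = 3075 kPa
P_total at 776 °C = 1222 + 3075 = 4297 kPa
Scaling to 788 K: P = 4297 × 788/1049.15 = 3227 kPa

3230 kPa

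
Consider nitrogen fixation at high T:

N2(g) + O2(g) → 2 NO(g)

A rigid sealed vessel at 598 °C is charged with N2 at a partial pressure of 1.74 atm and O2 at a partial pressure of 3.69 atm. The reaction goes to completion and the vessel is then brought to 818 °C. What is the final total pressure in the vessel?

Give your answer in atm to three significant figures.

6.80 atm

At constant V, partial pressures at 598 °C are proportional to moles, so apply stoichiometry directly to pressures.
P(O2) required for 1.74 atm of N2 = (1/1) × 1.74 = 1.740 atm; available 3.69 atm, so N2 is limiting.
P(O2) remaining = 3.69 − (1/1) × 1.74 = 1.950 atm
P(gaseous products) = (2)/1 × 1.74 = 3.480 atm
P_total at 598 °C = 1.950 + 3.480 = 5.430 atm
Scaling to 818 °C: P = 5.430 × 1091.15/871.15 = 6.801 atm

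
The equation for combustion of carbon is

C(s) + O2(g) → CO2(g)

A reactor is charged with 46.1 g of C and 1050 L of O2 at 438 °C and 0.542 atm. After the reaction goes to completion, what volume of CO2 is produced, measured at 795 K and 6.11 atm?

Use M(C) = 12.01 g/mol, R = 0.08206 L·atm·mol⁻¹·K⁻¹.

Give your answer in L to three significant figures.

n(C) = 46.1 / 12.01 = 3.838 mol
n(O2) = PV/RT = (0.542 × 1050) / (0.08206 × 711.15) = 9.752 mol
For 3.838 mol C, stoichiometry requires (1/1) × 3.838 = 3.838 mol O2; 9.752 mol is available, so C is limiting.
n(CO2) = (1/1) × 3.838 = 3.838 mol
V(CO2) = nRT/P = 3.838 × 0.08206 × 795 / 6.11 = 40.98 L

41.0 L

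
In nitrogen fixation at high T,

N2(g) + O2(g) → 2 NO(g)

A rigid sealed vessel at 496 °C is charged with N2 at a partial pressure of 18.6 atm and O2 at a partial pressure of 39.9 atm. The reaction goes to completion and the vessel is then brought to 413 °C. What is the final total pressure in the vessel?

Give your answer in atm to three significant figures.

52.2 atm

Because the vessel is rigid and T is held at 496 °C, work the stoichiometry in partial pressures (P_i = n_iRT/V).
P(O2) required for 18.6 atm of N2 = (1/1) × 18.6 = 18.60 atm; available 39.9 atm, so N2 is limiting.
P(O2) remaining = 39.9 − (1/1) × 18.6 = 21.30 atm
P(gaseous products) = (2)/1 × 18.6 = 37.20 atm
P_total at 496 °C = 21.30 + 37.20 = 58.50 atm
Scaling to 413 °C: P = 58.50 × 686.15/769.15 = 52.19 atm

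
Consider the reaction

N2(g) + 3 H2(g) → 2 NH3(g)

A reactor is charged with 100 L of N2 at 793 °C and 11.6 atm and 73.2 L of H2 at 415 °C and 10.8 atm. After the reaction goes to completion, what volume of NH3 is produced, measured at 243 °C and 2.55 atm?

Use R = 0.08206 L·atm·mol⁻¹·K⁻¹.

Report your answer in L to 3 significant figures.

n(N2) = PV/RT = (11.6 × 100) / (0.08206 × 1066.15) = 13.26 mol
n(H2) = PV/RT = (10.8 × 73.2) / (0.08206 × 688.15) = 14.00 mol
For 13.26 mol N2, stoichiometry requires (3/1) × 13.26 = 39.78 mol H2; 14.00 mol is available, so H2 is limiting.
n(NH3) = (2/3) × 14.00 = 9.333 mol
V(NH3) = nRT/P = 9.333 × 0.08206 × 516.15 / 2.55 = 155.0 L

155 L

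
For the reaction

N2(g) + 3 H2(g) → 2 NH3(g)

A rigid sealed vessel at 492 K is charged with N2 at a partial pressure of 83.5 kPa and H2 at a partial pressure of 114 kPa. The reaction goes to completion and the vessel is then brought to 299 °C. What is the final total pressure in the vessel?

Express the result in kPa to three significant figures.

141 kPa

Because the vessel is rigid and T is held at 492 K, work the stoichiometry in partial pressures (P_i = n_iRT/V).
P(H2) required for 83.5 kPa of N2 = (3/1) × 83.5 = 250.5 kPa; available 114 kPa, so H2 is limiting.
P(N2) remaining = 83.5 − (1/3) × 114 = 45.50 kPa
P(gaseous products) = (2)/3 × 114 = 76.00 kPa
P_total at 492 K = 45.50 + 76.00 = 121.5 kPa
Scaling to 299 °C: P = 121.5 × 572.15/492 = 141.3 kPa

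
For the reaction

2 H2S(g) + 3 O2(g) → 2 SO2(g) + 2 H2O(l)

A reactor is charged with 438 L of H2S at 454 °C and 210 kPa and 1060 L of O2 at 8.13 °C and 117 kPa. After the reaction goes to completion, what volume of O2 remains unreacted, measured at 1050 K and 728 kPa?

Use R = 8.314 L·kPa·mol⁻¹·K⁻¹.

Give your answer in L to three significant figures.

n(H2S) = PV/RT = (210 × 438) / (8.314 × 727.15) = 15.21 mol
n(O2) = PV/RT = (117 × 1060) / (8.314 × 281.28) = 53.03 mol
For 15.21 mol H2S, stoichiometry requires (3/2) × 15.21 = 22.82 mol O2; 53.03 mol is available, so H2S is limiting.
n(O2) consumed = (3/2) × 15.21 = 22.82 mol; remaining = 53.03 − 22.82 = 30.21 mol
V(O2) = nRT/P = 30.21 × 8.314 × 1050 / 728 = 362.3 L

362 L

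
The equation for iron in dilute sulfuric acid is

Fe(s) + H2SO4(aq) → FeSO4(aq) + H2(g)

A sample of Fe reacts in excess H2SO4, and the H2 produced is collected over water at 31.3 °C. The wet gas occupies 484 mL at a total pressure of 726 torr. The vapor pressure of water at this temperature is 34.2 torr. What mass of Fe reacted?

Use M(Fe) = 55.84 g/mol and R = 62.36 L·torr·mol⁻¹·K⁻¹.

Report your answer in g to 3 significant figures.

P(H2) = 726 − 34.2 = 691.8 torr
n(H2) = PV/RT = (691.8 × 0.4840) / (62.36 × 304.45) = 0.01764 mol
n(Fe) = (1/1) × 0.01764 = 0.01764 mol
m(Fe) = 0.01764 × 55.84 = 0.9850 g

0.985 g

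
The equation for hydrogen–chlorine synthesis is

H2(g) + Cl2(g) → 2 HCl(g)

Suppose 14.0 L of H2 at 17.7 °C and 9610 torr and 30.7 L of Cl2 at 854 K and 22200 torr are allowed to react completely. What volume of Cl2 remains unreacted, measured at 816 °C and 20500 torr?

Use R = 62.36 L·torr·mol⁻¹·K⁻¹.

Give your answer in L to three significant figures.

17.8 L

n(H2) = PV/RT = (9610 × 14.0) / (62.36 × 290.85) = 7.418 mol
n(Cl2) = PV/RT = (22200 × 30.7) / (62.36 × 854) = 12.80 mol
For 7.418 mol H2, stoichiometry requires (1/1) × 7.418 = 7.418 mol Cl2; 12.80 mol is available, so H2 is limiting.
n(Cl2) consumed = (1/1) × 7.418 = 7.418 mol; remaining = 12.80 − 7.418 = 5.382 mol
V(Cl2) = nRT/P = 5.382 × 62.36 × 1089.15 / 20500 = 17.83 L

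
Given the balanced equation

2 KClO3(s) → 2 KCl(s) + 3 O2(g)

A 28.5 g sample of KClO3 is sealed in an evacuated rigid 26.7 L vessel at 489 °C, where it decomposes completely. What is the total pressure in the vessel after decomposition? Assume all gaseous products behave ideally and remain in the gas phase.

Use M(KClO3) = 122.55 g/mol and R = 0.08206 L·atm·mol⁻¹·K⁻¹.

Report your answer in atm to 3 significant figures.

0.817 atm

n(KClO3) = 28.5 / 122.55 = 0.2326 mol
n(gas produced) = (3/2) × 0.2326 = 0.3489 mol
P = nRT/V = 0.3489 × 0.08206 × 762.15 / 26.7 = 0.8173 atm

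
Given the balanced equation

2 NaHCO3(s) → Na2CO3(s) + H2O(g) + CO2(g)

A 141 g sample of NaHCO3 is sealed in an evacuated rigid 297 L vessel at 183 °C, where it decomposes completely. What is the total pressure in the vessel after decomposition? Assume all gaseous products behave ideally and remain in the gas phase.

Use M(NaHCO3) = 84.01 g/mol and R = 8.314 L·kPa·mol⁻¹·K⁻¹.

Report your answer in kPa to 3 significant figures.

21.4 kPa

n(NaHCO3) = 141 / 84.01 = 1.678 mol
n(gas produced) = (2/2) × 1.678 = 1.678 mol
P = nRT/V = 1.678 × 8.314 × 456.15 / 297 = 21.43 kPa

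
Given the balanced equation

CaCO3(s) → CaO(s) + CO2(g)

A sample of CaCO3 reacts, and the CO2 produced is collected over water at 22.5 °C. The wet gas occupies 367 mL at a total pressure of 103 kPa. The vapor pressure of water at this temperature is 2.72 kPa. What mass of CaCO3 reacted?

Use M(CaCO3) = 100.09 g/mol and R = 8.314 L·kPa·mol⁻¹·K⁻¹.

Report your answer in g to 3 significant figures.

P(CO2) = 103 − 2.72 = 100.3 kPa
n(CO2) = PV/RT = (100.3 × 0.3670) / (8.314 × 295.65) = 0.01498 mol
n(CaCO3) = (1/1) × 0.01498 = 0.01498 mol
m(CaCO3) = 0.01498 × 100.09 = 1.499 g

1.50 g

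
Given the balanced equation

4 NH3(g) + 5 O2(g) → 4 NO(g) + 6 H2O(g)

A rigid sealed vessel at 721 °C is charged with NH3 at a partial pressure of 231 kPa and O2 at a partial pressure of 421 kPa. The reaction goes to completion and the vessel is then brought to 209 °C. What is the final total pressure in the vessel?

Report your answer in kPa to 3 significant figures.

344 kPa

With V and T fixed, P_i ∝ n_i, so the mole ratios apply directly to partial pressures at 721 °C.
P(O2) required for 231 kPa of NH3 = (5/4) × 231 = 288.8 kPa; available 421 kPa, so NH3 is limiting.
P(O2) remaining = 421 − (5/4) × 231 = 132.2 kPa
P(gaseous products) = (4+6)/4 × 231 = 577.5 kPa
P_total at 721 °C = 132.2 + 577.5 = 709.7 kPa
Scaling to 209 °C: P = 709.7 × 482.15/994.15 = 344.2 kPa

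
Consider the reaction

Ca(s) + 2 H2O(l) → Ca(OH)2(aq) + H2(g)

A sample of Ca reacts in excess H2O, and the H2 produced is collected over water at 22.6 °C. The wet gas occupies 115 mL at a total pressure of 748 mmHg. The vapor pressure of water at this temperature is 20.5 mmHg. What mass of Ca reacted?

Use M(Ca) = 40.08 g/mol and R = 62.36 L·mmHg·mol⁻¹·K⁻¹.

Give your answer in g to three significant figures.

0.182 g

P(H2) = 748 − 20.5 = 727.5 mmHg
n(H2) = PV/RT = (727.5 × 0.1150) / (62.36 × 295.75) = 0.004536 mol
n(Ca) = (1/1) × 0.004536 = 0.004536 mol
m(Ca) = 0.004536 × 40.08 = 0.1818 g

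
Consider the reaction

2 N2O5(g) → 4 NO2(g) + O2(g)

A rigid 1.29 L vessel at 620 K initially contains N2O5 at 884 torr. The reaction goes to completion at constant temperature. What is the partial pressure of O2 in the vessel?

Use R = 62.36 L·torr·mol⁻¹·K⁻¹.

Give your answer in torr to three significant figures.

442 torr

n(N2O5)₀ = PV/RT = (884 × 1.29) / (62.36 × 620) = 0.02949 mol
n(O2) = (1/2) × 0.02949 = 0.01474 mol
P(O2) = nRT/V = 0.01474 × 62.36 × 620 / 1.29 = 441.8 torr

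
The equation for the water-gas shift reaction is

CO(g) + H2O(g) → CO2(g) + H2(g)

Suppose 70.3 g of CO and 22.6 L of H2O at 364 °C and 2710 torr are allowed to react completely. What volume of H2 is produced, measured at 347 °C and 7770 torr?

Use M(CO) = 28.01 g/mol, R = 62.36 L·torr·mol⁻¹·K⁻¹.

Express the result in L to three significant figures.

n(CO) = 70.3 / 28.01 = 2.510 mol
n(H2O) = PV/RT = (2710 × 22.6) / (62.36 × 637.15) = 1.541 mol
For 2.510 mol CO, stoichiometry requires (1/1) × 2.510 = 2.510 mol H2O; 1.541 mol is available, so H2O is limiting.
n(H2) = (1/1) × 1.541 = 1.541 mol
V(H2) = nRT/P = 1.541 × 62.36 × 620.15 / 7770 = 7.670 L

7.67 L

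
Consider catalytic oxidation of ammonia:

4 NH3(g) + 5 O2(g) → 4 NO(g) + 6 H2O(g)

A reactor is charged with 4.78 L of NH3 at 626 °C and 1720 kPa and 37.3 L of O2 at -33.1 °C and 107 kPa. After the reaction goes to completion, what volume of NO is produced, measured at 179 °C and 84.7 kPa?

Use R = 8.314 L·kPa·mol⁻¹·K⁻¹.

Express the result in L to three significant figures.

48.8 L

n(NH3) = PV/RT = (1720 × 4.78) / (8.314 × 899.15) = 1.100 mol
n(O2) = PV/RT = (107 × 37.3) / (8.314 × 240.05) = 2.000 mol
For 1.100 mol NH3, stoichiometry requires (5/4) × 1.100 = 1.375 mol O2; 2.000 mol is available, so NH3 is limiting.
n(NO) = (4/4) × 1.100 = 1.100 mol
V(NO) = nRT/P = 1.100 × 8.314 × 452.15 / 84.7 = 48.82 L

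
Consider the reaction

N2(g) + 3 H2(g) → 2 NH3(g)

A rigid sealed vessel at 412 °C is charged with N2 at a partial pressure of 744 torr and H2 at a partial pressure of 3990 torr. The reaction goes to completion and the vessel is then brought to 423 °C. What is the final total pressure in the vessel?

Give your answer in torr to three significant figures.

3300 torr

With V and T fixed, P_i ∝ n_i, so the mole ratios apply directly to partial pressures at 412 °C.
P(H2) required for 744 torr of N2 = (3/1) × 744 = 2232 torr; available 3990 torr, so N2 is limiting.
P(H2) remaining = 3990 − (3/1) × 744 = 1758 torr
P(gaseous products) = (2)/1 × 744 = 1488 torr
P_total at 412 °C = 1758 + 1488 = 3246 torr
Scaling to 423 °C: P = 3246 × 696.15/685.15 = 3298 torr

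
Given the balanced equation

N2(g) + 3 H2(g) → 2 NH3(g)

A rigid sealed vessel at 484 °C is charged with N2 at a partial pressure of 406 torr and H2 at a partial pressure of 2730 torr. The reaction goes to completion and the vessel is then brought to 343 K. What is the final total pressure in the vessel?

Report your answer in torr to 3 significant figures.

1050 torr

Because the vessel is rigid and T is held at 484 °C, work the stoichiometry in partial pressures (P_i = n_iRT/V).
P(H2) required for 406 torr of N2 = (3/1) × 406 = 1218 torr; available 2730 torr, so N2 is limiting.
P(H2) remaining = 2730 − (3/1) × 406 = 1512 torr
P(gaseous products) = (2)/1 × 406 = 812.0 torr
P_total at 484 °C = 1512 + 812.0 = 2324 torr
Scaling to 343 K: P = 2324 × 343/757.15 = 1053 torr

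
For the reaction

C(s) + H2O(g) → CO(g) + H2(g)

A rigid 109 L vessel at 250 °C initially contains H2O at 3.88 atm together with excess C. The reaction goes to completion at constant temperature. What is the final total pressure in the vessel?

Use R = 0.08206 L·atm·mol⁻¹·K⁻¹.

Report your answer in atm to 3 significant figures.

Since T and V are fixed, P_final/P_initial = n_final/n_initial = 2/1.
P_final = (2/1) × 3.88 = 7.760 atm

7.76 atm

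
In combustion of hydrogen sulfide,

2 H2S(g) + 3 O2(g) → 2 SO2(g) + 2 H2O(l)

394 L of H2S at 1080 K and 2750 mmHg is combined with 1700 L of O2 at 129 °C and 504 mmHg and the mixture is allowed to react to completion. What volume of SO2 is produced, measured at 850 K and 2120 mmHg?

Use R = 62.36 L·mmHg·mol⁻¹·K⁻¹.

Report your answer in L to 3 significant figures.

n(H2S) = PV/RT = (2750 × 394) / (62.36 × 1080) = 16.09 mol
n(O2) = PV/RT = (504 × 1700) / (62.36 × 402.15) = 34.17 mol
For 16.09 mol H2S, stoichiometry requires (3/2) × 16.09 = 24.13 mol O2; 34.17 mol is available, so H2S is limiting.
n(SO2) = (2/2) × 16.09 = 16.09 mol
V(SO2) = nRT/P = 16.09 × 62.36 × 850 / 2120 = 402.3 L

402 L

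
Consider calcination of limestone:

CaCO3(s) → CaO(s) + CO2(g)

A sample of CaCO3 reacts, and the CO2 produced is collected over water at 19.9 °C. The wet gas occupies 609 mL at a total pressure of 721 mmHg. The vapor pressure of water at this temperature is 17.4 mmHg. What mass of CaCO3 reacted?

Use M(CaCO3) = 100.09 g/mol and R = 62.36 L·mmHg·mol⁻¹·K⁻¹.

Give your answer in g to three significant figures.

2.35 g

P(CO2) = 721 − 17.4 = 703.6 mmHg
n(CO2) = PV/RT = (703.6 × 0.6090) / (62.36 × 293.05) = 0.02345 mol
n(CaCO3) = (1/1) × 0.02345 = 0.02345 mol
m(CaCO3) = 0.02345 × 100.09 = 2.347 g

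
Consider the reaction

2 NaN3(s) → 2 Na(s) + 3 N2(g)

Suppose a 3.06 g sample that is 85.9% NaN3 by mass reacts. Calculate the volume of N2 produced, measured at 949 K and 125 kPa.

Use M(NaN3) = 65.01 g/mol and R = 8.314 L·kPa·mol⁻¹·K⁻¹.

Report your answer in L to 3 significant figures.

3.83 L

mass of NaN3 = 3.06 × 85.9/100 = 2.629 g
n(NaN3) = 2.629 / 65.01 = 0.04044 mol
n(N2) = (3/2) × 0.04044 = 0.06066 mol
V = nRT/P = 0.06066 × 8.314 × 949 / 125 = 3.829 L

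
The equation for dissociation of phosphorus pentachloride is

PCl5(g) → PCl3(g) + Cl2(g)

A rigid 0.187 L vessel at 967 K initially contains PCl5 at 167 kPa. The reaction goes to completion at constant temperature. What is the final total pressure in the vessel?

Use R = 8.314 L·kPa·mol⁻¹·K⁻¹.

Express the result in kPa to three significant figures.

Rigid vessel, constant T ⇒ P scales with total gas moles (1 → 2).
P_final = (2/1) × 167 = 334.0 kPa

334 kPa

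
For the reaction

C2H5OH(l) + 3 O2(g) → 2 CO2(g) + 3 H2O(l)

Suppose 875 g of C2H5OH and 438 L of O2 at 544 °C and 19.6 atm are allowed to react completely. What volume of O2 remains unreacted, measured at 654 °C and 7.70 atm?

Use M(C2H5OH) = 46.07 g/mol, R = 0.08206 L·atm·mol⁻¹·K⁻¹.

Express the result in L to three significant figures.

n(C2H5OH) = 875 / 46.07 = 18.99 mol
n(O2) = PV/RT = (19.6 × 438) / (0.08206 × 817.15) = 128.0 mol
For 18.99 mol C2H5OH, stoichiometry requires (3/1) × 18.99 = 56.97 mol O2; 128.0 mol is available, so C2H5OH is limiting.
n(O2) consumed = (3/1) × 18.99 = 56.97 mol; remaining = 128.0 − 56.97 = 71.03 mol
V(O2) = nRT/P = 71.03 × 0.08206 × 927.15 / 7.70 = 701.8 L

702 L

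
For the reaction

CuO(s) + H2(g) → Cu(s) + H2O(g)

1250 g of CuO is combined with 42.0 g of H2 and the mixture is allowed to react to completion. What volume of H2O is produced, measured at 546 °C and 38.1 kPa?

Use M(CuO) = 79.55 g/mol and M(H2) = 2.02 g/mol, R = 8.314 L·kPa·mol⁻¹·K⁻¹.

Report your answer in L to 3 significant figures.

n(CuO) = 1250 / 79.55 = 15.71 mol
n(H2) = 42.0 / 2.02 = 20.79 mol
For 15.71 mol CuO, stoichiometry requires (1/1) × 15.71 = 15.71 mol H2; 20.79 mol is available, so CuO is limiting.
n(H2O) = (1/1) × 15.71 = 15.71 mol
V(H2O) = nRT/P = 15.71 × 8.314 × 819.15 / 38.1 = 2808 L

2810 L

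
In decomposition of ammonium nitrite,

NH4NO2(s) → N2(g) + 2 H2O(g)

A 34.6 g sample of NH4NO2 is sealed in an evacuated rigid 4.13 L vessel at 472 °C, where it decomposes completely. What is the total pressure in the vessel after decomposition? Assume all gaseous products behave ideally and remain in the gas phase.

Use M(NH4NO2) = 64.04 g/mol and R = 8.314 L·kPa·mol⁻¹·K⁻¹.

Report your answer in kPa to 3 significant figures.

2430 kPa

n(NH4NO2) = 34.6 / 64.04 = 0.5403 mol
n(gas produced) = (3/1) × 0.5403 = 1.621 mol
P = nRT/V = 1.621 × 8.314 × 745.15 / 4.13 = 2432 kPa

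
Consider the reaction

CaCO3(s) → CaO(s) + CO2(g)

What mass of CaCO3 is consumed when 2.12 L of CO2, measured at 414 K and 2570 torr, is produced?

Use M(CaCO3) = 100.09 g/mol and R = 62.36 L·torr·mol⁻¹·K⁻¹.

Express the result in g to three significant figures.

n(CO2) = PV/RT = (2570 × 2.12) / (62.36 × 414) = 0.2110 mol
n(CaCO3) = (1/1) × 0.2110 = 0.2110 mol
m(CaCO3) = 0.2110 × 100.09 = 21.12 g

21.1 g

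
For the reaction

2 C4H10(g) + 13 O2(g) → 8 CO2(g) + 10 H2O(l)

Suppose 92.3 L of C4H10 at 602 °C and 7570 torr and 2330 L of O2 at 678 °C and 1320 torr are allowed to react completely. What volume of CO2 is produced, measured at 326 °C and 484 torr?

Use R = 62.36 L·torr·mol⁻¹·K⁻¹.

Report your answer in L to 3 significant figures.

2460 L

n(C4H10) = PV/RT = (7570 × 92.3) / (62.36 × 875.15) = 12.80 mol
n(O2) = PV/RT = (1320 × 2330) / (62.36 × 951.15) = 51.85 mol
For 12.80 mol C4H10, stoichiometry requires (13/2) × 12.80 = 83.20 mol O2; 51.85 mol is available, so O2 is limiting.
n(CO2) = (8/13) × 51.85 = 31.91 mol
V(CO2) = nRT/P = 31.91 × 62.36 × 599.15 / 484 = 2463 L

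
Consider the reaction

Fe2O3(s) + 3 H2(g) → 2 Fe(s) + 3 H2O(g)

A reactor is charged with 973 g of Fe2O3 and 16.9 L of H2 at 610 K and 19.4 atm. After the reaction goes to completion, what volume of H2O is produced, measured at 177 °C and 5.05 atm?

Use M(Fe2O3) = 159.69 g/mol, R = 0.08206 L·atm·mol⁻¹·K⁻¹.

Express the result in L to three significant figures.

47.9 L

n(Fe2O3) = 973 / 159.69 = 6.093 mol
n(H2) = PV/RT = (19.4 × 16.9) / (0.08206 × 610) = 6.550 mol
For 6.093 mol Fe2O3, stoichiometry requires (3/1) × 6.093 = 18.28 mol H2; 6.550 mol is available, so H2 is limiting.
n(H2O) = (3/3) × 6.550 = 6.550 mol
V(H2O) = nRT/P = 6.550 × 0.08206 × 450.15 / 5.05 = 47.91 L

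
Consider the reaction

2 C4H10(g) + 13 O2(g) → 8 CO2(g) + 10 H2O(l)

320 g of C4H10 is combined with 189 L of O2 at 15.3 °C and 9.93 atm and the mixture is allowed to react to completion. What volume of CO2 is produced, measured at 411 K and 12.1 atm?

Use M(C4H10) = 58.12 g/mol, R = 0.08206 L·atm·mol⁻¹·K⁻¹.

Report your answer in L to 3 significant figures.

61.4 L

n(C4H10) = 320 / 58.12 = 5.506 mol
n(O2) = PV/RT = (9.93 × 189) / (0.08206 × 288.45) = 79.29 mol
For 5.506 mol C4H10, stoichiometry requires (13/2) × 5.506 = 35.79 mol O2; 79.29 mol is available, so C4H10 is limiting.
n(CO2) = (8/2) × 5.506 = 22.02 mol
V(CO2) = nRT/P = 22.02 × 0.08206 × 411 / 12.1 = 61.38 L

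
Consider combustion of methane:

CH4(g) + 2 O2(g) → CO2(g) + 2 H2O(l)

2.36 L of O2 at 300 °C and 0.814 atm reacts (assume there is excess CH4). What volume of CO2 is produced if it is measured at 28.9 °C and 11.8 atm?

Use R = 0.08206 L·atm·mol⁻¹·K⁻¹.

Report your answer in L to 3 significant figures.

0.0429 L

n(O2) = PV/RT = (0.814 × 2.36) / (0.08206 × 573.15) = 0.04084 mol
n(CO2) = (1/2) × 0.04084 = 0.02042 mol
V = nRT/P = 0.02042 × 0.08206 × 302.05 / 11.8 = 0.04289 L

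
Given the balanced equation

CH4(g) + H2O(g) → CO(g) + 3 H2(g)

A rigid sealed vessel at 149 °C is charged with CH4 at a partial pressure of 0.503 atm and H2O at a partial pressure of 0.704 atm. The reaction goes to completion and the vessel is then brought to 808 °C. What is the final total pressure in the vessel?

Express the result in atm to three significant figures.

5.67 atm

Because the vessel is rigid and T is held at 149 °C, work the stoichiometry in partial pressures (P_i = n_iRT/V).
P(H2O) required for 0.503 atm of CH4 = (1/1) × 0.503 = 0.5030 atm; available 0.704 atm, so CH4 is limiting.
P(H2O) remaining = 0.704 − (1/1) × 0.503 = 0.2010 atm
P(gaseous products) = (1+3)/1 × 0.503 = 2.012 atm
P_total at 149 °C = 0.2010 + 2.012 = 2.213 atm
Scaling to 808 °C: P = 2.213 × 1081.15/422.15 = 5.668 atm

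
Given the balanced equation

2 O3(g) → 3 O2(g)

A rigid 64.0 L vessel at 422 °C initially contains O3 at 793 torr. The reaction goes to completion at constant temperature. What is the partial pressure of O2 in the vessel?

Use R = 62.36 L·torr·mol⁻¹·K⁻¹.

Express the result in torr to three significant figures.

n(O3)₀ = PV/RT = (793 × 64.0) / (62.36 × 695.15) = 1.171 mol
n(O2) = (3/2) × 1.171 = 1.756 mol
P(O2) = nRT/V = 1.756 × 62.36 × 695.15 / 64.0 = 1189 torr

1190 torr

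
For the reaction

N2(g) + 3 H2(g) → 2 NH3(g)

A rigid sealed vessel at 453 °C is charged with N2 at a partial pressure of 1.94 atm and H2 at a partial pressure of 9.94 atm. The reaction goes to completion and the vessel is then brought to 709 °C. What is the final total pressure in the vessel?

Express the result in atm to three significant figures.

Because the vessel is rigid and T is held at 453 °C, work the stoichiometry in partial pressures (P_i = n_iRT/V).
P(H2) required for 1.94 atm of N2 = (3/1) × 1.94 = 5.820 atm; available 9.94 atm, so N2 is limiting.
P(H2) remaining = 9.94 − (3/1) × 1.94 = 4.120 atm
P(gaseous products) = (2)/1 × 1.94 = 3.880 atm
P_total at 453 °C = 4.120 + 3.880 = 8.000 atm
Scaling to 709 °C: P = 8.000 × 982.15/726.15 = 10.82 atm

10.8 atm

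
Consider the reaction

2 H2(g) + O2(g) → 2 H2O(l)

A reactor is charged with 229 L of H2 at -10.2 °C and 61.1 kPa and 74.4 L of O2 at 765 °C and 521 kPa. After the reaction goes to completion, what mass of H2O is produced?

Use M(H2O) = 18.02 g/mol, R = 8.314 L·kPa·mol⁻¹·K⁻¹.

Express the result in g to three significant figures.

n(H2) = PV/RT = (61.1 × 229) / (8.314 × 262.95) = 6.400 mol
n(O2) = PV/RT = (521 × 74.4) / (8.314 × 1038.15) = 4.491 mol
For 6.400 mol H2, stoichiometry requires (1/2) × 6.400 = 3.200 mol O2; 4.491 mol is available, so H2 is limiting.
n(H2O) = (2/2) × 6.400 = 6.400 mol
m(H2O) = 6.400 × 18.02 = 115.3 g

115 g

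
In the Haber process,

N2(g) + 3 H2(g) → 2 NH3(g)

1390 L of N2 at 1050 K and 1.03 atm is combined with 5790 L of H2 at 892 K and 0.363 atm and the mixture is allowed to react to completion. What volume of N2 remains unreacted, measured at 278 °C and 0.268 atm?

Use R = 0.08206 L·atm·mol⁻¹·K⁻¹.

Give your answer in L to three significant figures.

n(N2) = PV/RT = (1.03 × 1390) / (0.08206 × 1050) = 16.62 mol
n(H2) = PV/RT = (0.363 × 5790) / (0.08206 × 892) = 28.71 mol
For 16.62 mol N2, stoichiometry requires (3/1) × 16.62 = 49.86 mol H2; 28.71 mol is available, so H2 is limiting.
n(N2) consumed = (1/3) × 28.71 = 9.570 mol; remaining = 16.62 − 9.570 = 7.050 mol
V(N2) = nRT/P = 7.050 × 0.08206 × 551.15 / 0.268 = 1190 L

1190 L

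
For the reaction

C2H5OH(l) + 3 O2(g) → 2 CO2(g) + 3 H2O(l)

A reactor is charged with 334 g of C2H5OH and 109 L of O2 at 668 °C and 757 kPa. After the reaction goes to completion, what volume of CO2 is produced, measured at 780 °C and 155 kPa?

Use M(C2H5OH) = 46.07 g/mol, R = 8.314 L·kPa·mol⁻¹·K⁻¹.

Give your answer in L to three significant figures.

397 L

n(C2H5OH) = 334 / 46.07 = 7.250 mol
n(O2) = PV/RT = (757 × 109) / (8.314 × 941.15) = 10.55 mol
For 7.250 mol C2H5OH, stoichiometry requires (3/1) × 7.250 = 21.75 mol O2; 10.55 mol is available, so O2 is limiting.
n(CO2) = (2/3) × 10.55 = 7.033 mol
V(CO2) = nRT/P = 7.033 × 8.314 × 1053.15 / 155 = 397.3 L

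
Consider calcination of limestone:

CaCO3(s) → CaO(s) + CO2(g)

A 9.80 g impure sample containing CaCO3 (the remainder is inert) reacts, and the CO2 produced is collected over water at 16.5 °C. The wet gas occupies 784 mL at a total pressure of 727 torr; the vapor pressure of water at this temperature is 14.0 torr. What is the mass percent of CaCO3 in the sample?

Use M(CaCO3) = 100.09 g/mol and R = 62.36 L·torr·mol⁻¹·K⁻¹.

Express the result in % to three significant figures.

P(CO2) = 727 − 14.0 = 713.0 torr
n(CO2) = PV/RT = (713.0 × 0.7840) / (62.36 × 289.65) = 0.03095 mol
n(CaCO3) = (1/1) × 0.03095 = 0.03095 mol
m(CaCO3) = 0.03095 × 100.09 = 3.098 g
%CaCO3 = 3.098 / 9.80 × 100 = 31.61%

31.6 %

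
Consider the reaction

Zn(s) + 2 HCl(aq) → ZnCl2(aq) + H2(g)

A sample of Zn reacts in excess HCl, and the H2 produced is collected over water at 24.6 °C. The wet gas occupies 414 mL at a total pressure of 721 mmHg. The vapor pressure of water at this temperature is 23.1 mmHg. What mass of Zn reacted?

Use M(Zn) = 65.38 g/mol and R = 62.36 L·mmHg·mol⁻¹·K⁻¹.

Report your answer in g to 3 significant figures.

1.02 g

P(H2) = 721 − 23.1 = 697.9 mmHg
n(H2) = PV/RT = (697.9 × 0.4140) / (62.36 × 297.75) = 0.01556 mol
n(Zn) = (1/1) × 0.01556 = 0.01556 mol
m(Zn) = 0.01556 × 65.38 = 1.017 g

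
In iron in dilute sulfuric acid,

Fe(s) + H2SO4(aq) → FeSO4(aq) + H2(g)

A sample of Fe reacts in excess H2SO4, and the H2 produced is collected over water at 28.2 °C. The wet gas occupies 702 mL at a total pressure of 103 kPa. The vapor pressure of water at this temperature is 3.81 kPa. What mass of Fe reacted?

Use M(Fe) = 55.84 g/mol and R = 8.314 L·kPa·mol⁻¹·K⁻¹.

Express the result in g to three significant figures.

1.55 g

P(H2) = 103 − 3.81 = 99.19 kPa
n(H2) = PV/RT = (99.19 × 0.7020) / (8.314 × 301.35) = 0.02779 mol
n(Fe) = (1/1) × 0.02779 = 0.02779 mol
m(Fe) = 0.02779 × 55.84 = 1.552 g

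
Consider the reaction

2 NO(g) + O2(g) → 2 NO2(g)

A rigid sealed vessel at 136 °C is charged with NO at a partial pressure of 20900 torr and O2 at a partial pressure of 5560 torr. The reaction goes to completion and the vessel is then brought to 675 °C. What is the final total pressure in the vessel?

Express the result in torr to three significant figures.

48400 torr

Because the vessel is rigid and T is held at 136 °C, work the stoichiometry in partial pressures (P_i = n_iRT/V).
P(O2) required for 20900 torr of NO = (1/2) × 20900 = 10450 torr; available 5560 torr, so O2 is limiting.
P(NO) remaining = 20900 − (2/1) × 5560 = 9780 torr
P(gaseous products) = (2)/1 × 5560 = 11120 torr
P_total at 136 °C = 9780 + 11120 = 20900 torr
Scaling to 675 °C: P = 20900 × 948.15/409.15 = 48430 torr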